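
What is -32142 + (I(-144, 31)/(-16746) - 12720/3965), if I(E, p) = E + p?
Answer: -426874708291/13279578 ≈ -32145.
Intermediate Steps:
-32142 + (I(-144, 31)/(-16746) - 12720/3965) = -32142 + ((-144 + 31)/(-16746) - 12720/3965) = -32142 + (-113*(-1/16746) - 12720*1/3965) = -32142 + (113/16746 - 2544/793) = -32142 - 42512215/13279578 = -426874708291/13279578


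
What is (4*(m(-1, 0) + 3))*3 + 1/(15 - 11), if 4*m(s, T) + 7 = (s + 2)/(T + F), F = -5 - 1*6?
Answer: 659/44 ≈ 14.977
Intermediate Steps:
F = -11 (F = -5 - 6 = -11)
m(s, T) = -7/4 + (2 + s)/(4*(-11 + T)) (m(s, T) = -7/4 + ((s + 2)/(T - 11))/4 = -7/4 + ((2 + s)/(-11 + T))/4 = -7/4 + (2 + s)/(4*(-11 + T)))
(4*(m(-1, 0) + 3))*3 + 1/(15 - 11) = (4*((79 - 1 - 7*0)/(4*(-11 + 0)) + 3))*3 + 1/(15 - 11) = (4*((¼)*(79 - 1 + 0)/(-11) + 3))*3 + 1/4 = (4*((¼)*(-1/11)*78 + 3))*3 + ¼ = (4*(-39/22 + 3))*3 + ¼ = (4*(27/22))*3 + ¼ = (54/11)*3 + ¼ = 162/11 + ¼ = 659/44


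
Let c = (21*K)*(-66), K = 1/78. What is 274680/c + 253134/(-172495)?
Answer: -29333834274/1897445 ≈ -15460.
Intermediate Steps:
K = 1/78 ≈ 0.012821
c = -231/13 (c = (21*(1/78))*(-66) = (7/26)*(-66) = -231/13 ≈ -17.769)
274680/c + 253134/(-172495) = 274680/(-231/13) + 253134/(-172495) = 274680*(-13/231) + 253134*(-1/172495) = -170040/11 - 253134/172495 = -29333834274/1897445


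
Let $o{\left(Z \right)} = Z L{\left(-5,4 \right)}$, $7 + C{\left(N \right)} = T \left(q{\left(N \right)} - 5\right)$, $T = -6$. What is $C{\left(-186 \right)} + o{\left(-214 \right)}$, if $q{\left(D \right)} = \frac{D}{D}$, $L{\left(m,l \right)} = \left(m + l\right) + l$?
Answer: $-625$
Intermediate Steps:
$L{\left(m,l \right)} = m + 2 l$ ($L{\left(m,l \right)} = \left(l + m\right) + l = m + 2 l$)
$q{\left(D \right)} = 1$
$C{\left(N \right)} = 17$ ($C{\left(N \right)} = -7 - 6 \left(1 - 5\right) = -7 - -24 = -7 + 24 = 17$)
$o{\left(Z \right)} = 3 Z$ ($o{\left(Z \right)} = Z \left(-5 + 2 \cdot 4\right) = Z \left(-5 + 8\right) = Z 3 = 3 Z$)
$C{\left(-186 \right)} + o{\left(-214 \right)} = 17 + 3 \left(-214\right) = 17 - 642 = -625$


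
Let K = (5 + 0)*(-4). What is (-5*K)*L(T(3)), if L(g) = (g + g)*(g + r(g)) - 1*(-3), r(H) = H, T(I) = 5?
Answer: 10300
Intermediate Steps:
K = -20 (K = 5*(-4) = -20)
L(g) = 3 + 4*g² (L(g) = (g + g)*(g + g) - 1*(-3) = (2*g)*(2*g) + 3 = 4*g² + 3 = 3 + 4*g²)
(-5*K)*L(T(3)) = (-5*(-20))*(3 + 4*5²) = 100*(3 + 4*25) = 100*(3 + 100) = 100*103 = 10300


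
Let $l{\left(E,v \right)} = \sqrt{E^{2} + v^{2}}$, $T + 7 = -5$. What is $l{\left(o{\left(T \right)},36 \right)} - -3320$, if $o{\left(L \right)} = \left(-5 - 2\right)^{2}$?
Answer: $3320 + \sqrt{3697} \approx 3380.8$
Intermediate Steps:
$T = -12$ ($T = -7 - 5 = -12$)
$o{\left(L \right)} = 49$ ($o{\left(L \right)} = \left(-7\right)^{2} = 49$)
$l{\left(o{\left(T \right)},36 \right)} - -3320 = \sqrt{49^{2} + 36^{2}} - -3320 = \sqrt{2401 + 1296} + 3320 = \sqrt{3697} + 3320 = 3320 + \sqrt{3697}$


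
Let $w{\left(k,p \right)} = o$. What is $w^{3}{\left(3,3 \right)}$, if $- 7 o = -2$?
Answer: $\frac{8}{343} \approx 0.023324$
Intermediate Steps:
$o = \frac{2}{7}$ ($o = \left(- \frac{1}{7}\right) \left(-2\right) = \frac{2}{7} \approx 0.28571$)
$w{\left(k,p \right)} = \frac{2}{7}$
$w^{3}{\left(3,3 \right)} = \left(\frac{2}{7}\right)^{3} = \frac{8}{343}$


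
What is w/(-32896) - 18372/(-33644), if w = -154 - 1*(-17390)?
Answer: 1529833/69172064 ≈ 0.022116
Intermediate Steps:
w = 17236 (w = -154 + 17390 = 17236)
w/(-32896) - 18372/(-33644) = 17236/(-32896) - 18372/(-33644) = 17236*(-1/32896) - 18372*(-1/33644) = -4309/8224 + 4593/8411 = 1529833/69172064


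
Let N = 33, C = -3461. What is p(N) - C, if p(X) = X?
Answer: 3494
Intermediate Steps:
p(N) - C = 33 - 1*(-3461) = 33 + 3461 = 3494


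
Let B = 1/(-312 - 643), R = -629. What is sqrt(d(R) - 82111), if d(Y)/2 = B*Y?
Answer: I*sqrt(74886083385)/955 ≈ 286.55*I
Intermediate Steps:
B = -1/955 (B = 1/(-955) = -1/955 ≈ -0.0010471)
d(Y) = -2*Y/955 (d(Y) = 2*(-Y/955) = -2*Y/955)
sqrt(d(R) - 82111) = sqrt(-2/955*(-629) - 82111) = sqrt(1258/955 - 82111) = sqrt(-78414747/955) = I*sqrt(74886083385)/955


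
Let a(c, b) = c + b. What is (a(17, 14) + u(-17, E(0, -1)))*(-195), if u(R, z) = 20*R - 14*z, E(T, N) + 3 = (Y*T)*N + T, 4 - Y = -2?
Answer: 52065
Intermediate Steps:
Y = 6 (Y = 4 - 1*(-2) = 4 + 2 = 6)
E(T, N) = -3 + T + 6*N*T (E(T, N) = -3 + ((6*T)*N + T) = -3 + (6*N*T + T) = -3 + (T + 6*N*T) = -3 + T + 6*N*T)
u(R, z) = -14*z + 20*R
a(c, b) = b + c
(a(17, 14) + u(-17, E(0, -1)))*(-195) = ((14 + 17) + (-14*(-3 + 0 + 6*(-1)*0) + 20*(-17)))*(-195) = (31 + (-14*(-3 + 0 + 0) - 340))*(-195) = (31 + (-14*(-3) - 340))*(-195) = (31 + (42 - 340))*(-195) = (31 - 298)*(-195) = -267*(-195) = 52065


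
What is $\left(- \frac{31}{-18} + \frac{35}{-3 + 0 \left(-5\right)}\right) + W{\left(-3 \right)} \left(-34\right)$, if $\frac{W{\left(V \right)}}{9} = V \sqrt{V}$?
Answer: $- \frac{179}{18} + 918 i \sqrt{3} \approx -9.9444 + 1590.0 i$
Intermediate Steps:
$W{\left(V \right)} = 9 V^{\frac{3}{2}}$ ($W{\left(V \right)} = 9 V \sqrt{V} = 9 V^{\frac{3}{2}}$)
$\left(- \frac{31}{-18} + \frac{35}{-3 + 0 \left(-5\right)}\right) + W{\left(-3 \right)} \left(-34\right) = \left(- \frac{31}{-18} + \frac{35}{-3 + 0 \left(-5\right)}\right) + 9 \left(-3\right)^{\frac{3}{2}} \left(-34\right) = \left(\left(-31\right) \left(- \frac{1}{18}\right) + \frac{35}{-3 + 0}\right) + 9 \left(- 3 i \sqrt{3}\right) \left(-34\right) = \left(\frac{31}{18} + \frac{35}{-3}\right) + - 27 i \sqrt{3} \left(-34\right) = \left(\frac{31}{18} + 35 \left(- \frac{1}{3}\right)\right) + 918 i \sqrt{3} = \left(\frac{31}{18} - \frac{35}{3}\right) + 918 i \sqrt{3} = - \frac{179}{18} + 918 i \sqrt{3}$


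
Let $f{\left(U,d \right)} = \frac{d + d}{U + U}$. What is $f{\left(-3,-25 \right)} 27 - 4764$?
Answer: $-4539$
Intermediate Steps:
$f{\left(U,d \right)} = \frac{d}{U}$ ($f{\left(U,d \right)} = \frac{2 d}{2 U} = 2 d \frac{1}{2 U} = \frac{d}{U}$)
$f{\left(-3,-25 \right)} 27 - 4764 = - \frac{25}{-3} \cdot 27 - 4764 = \left(-25\right) \left(- \frac{1}{3}\right) 27 - 4764 = \frac{25}{3} \cdot 27 - 4764 = 225 - 4764 = -4539$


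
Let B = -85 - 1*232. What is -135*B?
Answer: 42795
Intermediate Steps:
B = -317 (B = -85 - 232 = -317)
-135*B = -135*(-317) = 42795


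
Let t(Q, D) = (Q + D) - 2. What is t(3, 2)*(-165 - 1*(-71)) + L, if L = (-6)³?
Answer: -498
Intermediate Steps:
t(Q, D) = -2 + D + Q (t(Q, D) = (D + Q) - 2 = -2 + D + Q)
L = -216
t(3, 2)*(-165 - 1*(-71)) + L = (-2 + 2 + 3)*(-165 - 1*(-71)) - 216 = 3*(-165 + 71) - 216 = 3*(-94) - 216 = -282 - 216 = -498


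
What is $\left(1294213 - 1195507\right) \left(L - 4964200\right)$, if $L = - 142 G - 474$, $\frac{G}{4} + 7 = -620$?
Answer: $-454890351828$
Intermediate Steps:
$G = -2508$ ($G = -28 + 4 \left(-620\right) = -28 - 2480 = -2508$)
$L = 355662$ ($L = \left(-142\right) \left(-2508\right) - 474 = 356136 - 474 = 355662$)
$\left(1294213 - 1195507\right) \left(L - 4964200\right) = \left(1294213 - 1195507\right) \left(355662 - 4964200\right) = 98706 \left(-4608538\right) = -454890351828$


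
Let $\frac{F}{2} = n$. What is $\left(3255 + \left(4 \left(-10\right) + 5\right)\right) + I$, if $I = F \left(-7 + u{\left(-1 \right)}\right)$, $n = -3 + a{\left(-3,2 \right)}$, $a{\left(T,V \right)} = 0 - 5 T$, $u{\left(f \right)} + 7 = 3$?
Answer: $2956$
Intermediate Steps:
$u{\left(f \right)} = -4$ ($u{\left(f \right)} = -7 + 3 = -4$)
$a{\left(T,V \right)} = - 5 T$
$n = 12$ ($n = -3 - -15 = -3 + 15 = 12$)
$F = 24$ ($F = 2 \cdot 12 = 24$)
$I = -264$ ($I = 24 \left(-7 - 4\right) = 24 \left(-11\right) = -264$)
$\left(3255 + \left(4 \left(-10\right) + 5\right)\right) + I = \left(3255 + \left(4 \left(-10\right) + 5\right)\right) - 264 = \left(3255 + \left(-40 + 5\right)\right) - 264 = \left(3255 - 35\right) - 264 = 3220 - 264 = 2956$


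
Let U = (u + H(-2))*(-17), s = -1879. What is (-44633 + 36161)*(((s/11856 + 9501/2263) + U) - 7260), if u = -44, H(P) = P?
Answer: 61315103659265/1117922 ≈ 5.4847e+7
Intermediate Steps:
U = 782 (U = (-44 - 2)*(-17) = -46*(-17) = 782)
(-44633 + 36161)*(((s/11856 + 9501/2263) + U) - 7260) = (-44633 + 36161)*(((-1879/11856 + 9501/2263) + 782) - 7260) = -8472*(((-1879*1/11856 + 9501*(1/2263)) + 782) - 7260) = -8472*(((-1879/11856 + 9501/2263) + 782) - 7260) = -8472*((108391679/26830128 + 782) - 7260) = -8472*(21089551775/26830128 - 7260) = -8472*(-173697177505/26830128) = 61315103659265/1117922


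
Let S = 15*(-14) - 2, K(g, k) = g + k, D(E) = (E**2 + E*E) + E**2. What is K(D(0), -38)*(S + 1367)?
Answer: -43890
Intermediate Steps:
D(E) = 3*E**2 (D(E) = (E**2 + E**2) + E**2 = 2*E**2 + E**2 = 3*E**2)
S = -212 (S = -210 - 2 = -212)
K(D(0), -38)*(S + 1367) = (3*0**2 - 38)*(-212 + 1367) = (3*0 - 38)*1155 = (0 - 38)*1155 = -38*1155 = -43890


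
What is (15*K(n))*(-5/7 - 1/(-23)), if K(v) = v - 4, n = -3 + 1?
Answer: 9720/161 ≈ 60.373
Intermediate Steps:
n = -2
K(v) = -4 + v
(15*K(n))*(-5/7 - 1/(-23)) = (15*(-4 - 2))*(-5/7 - 1/(-23)) = (15*(-6))*(-5*1/7 - 1*(-1/23)) = -90*(-5/7 + 1/23) = -90*(-108/161) = 9720/161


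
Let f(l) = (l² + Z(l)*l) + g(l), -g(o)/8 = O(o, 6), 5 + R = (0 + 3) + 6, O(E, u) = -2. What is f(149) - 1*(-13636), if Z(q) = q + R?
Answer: 58650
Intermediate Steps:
R = 4 (R = -5 + ((0 + 3) + 6) = -5 + (3 + 6) = -5 + 9 = 4)
g(o) = 16 (g(o) = -8*(-2) = 16)
Z(q) = 4 + q (Z(q) = q + 4 = 4 + q)
f(l) = 16 + l² + l*(4 + l) (f(l) = (l² + (4 + l)*l) + 16 = (l² + l*(4 + l)) + 16 = 16 + l² + l*(4 + l))
f(149) - 1*(-13636) = (16 + 149² + 149*(4 + 149)) - 1*(-13636) = (16 + 22201 + 149*153) + 13636 = (16 + 22201 + 22797) + 13636 = 45014 + 13636 = 58650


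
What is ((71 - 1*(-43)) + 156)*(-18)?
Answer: -4860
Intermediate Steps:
((71 - 1*(-43)) + 156)*(-18) = ((71 + 43) + 156)*(-18) = (114 + 156)*(-18) = 270*(-18) = -4860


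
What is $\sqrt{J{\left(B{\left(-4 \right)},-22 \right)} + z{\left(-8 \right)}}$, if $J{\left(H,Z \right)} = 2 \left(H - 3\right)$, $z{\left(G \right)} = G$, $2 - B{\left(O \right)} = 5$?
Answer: $2 i \sqrt{5} \approx 4.4721 i$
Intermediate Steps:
$B{\left(O \right)} = -3$ ($B{\left(O \right)} = 2 - 5 = -3$)
$J{\left(H,Z \right)} = -6 + 2 H$ ($J{\left(H,Z \right)} = 2 \left(-3 + H\right) = -6 + 2 H$)
$\sqrt{J{\left(B{\left(-4 \right)},-22 \right)} + z{\left(-8 \right)}} = \sqrt{\left(-6 + 2 \left(-3\right)\right) - 8} = \sqrt{\left(-6 - 6\right) - 8} = \sqrt{-12 - 8} = \sqrt{-20} = 2 i \sqrt{5}$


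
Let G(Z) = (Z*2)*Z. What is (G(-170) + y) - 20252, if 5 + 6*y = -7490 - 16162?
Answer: 201631/6 ≈ 33605.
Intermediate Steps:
y = -23657/6 (y = -⅚ + (-7490 - 16162)/6 = -⅚ + (⅙)*(-23652) = -⅚ - 3942 = -23657/6 ≈ -3942.8)
G(Z) = 2*Z² (G(Z) = (2*Z)*Z = 2*Z²)
(G(-170) + y) - 20252 = (2*(-170)² - 23657/6) - 20252 = (2*28900 - 23657/6) - 20252 = (57800 - 23657/6) - 20252 = 323143/6 - 20252 = 201631/6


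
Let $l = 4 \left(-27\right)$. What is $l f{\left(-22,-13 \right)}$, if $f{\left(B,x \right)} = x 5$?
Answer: $7020$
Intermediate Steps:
$f{\left(B,x \right)} = 5 x$
$l = -108$
$l f{\left(-22,-13 \right)} = - 108 \cdot 5 \left(-13\right) = \left(-108\right) \left(-65\right) = 7020$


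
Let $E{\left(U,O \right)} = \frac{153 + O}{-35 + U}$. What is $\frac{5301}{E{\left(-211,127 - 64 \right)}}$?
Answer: $- \frac{24149}{4} \approx -6037.3$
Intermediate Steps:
$E{\left(U,O \right)} = \frac{153 + O}{-35 + U}$
$\frac{5301}{E{\left(-211,127 - 64 \right)}} = \frac{5301}{\frac{1}{-35 - 211} \left(153 + \left(127 - 64\right)\right)} = \frac{5301}{\frac{1}{-246} \left(153 + 63\right)} = \frac{5301}{\left(- \frac{1}{246}\right) 216} = \frac{5301}{- \frac{36}{41}} = 5301 \left(- \frac{41}{36}\right) = - \frac{24149}{4}$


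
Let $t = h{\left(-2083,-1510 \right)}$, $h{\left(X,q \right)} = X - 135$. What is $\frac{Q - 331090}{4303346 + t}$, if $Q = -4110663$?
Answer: $- \frac{4441753}{4301128} \approx -1.0327$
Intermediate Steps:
$h{\left(X,q \right)} = -135 + X$
$t = -2218$ ($t = -135 - 2083 = -2218$)
$\frac{Q - 331090}{4303346 + t} = \frac{-4110663 - 331090}{4303346 - 2218} = - \frac{4441753}{4301128}$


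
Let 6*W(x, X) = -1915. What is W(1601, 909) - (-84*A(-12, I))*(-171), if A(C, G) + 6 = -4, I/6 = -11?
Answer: 859925/6 ≈ 1.4332e+5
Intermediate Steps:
I = -66 (I = 6*(-11) = -66)
W(x, X) = -1915/6 (W(x, X) = (1/6)*(-1915) = -1915/6)
A(C, G) = -10 (A(C, G) = -6 - 4 = -10)
W(1601, 909) - (-84*A(-12, I))*(-171) = -1915/6 - (-84*(-10))*(-171) = -1915/6 - 840*(-171) = -1915/6 - 1*(-143640) = -1915/6 + 143640 = 859925/6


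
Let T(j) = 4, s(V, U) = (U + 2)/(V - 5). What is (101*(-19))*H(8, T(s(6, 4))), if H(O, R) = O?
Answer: -15352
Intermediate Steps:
s(V, U) = (2 + U)/(-5 + V)
(101*(-19))*H(8, T(s(6, 4))) = (101*(-19))*8 = -1919*8 = -15352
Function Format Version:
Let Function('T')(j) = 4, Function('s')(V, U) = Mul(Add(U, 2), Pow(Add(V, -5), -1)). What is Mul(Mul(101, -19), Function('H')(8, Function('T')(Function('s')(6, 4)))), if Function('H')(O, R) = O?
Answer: -15352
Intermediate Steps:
Function('s')(V, U) = Mul(Pow(Add(-5, V), -1), Add(2, U)) (Function('s')(V, U) = Mul(Add(2, U), Pow(Add(-5, V), -1)) = Mul(Pow(Add(-5, V), -1), Add(2, U)))
Mul(Mul(101, -19), Function('H')(8, Function('T')(Function('s')(6, 4)))) = Mul(Mul(101, -19), 8) = Mul(-1919, 8) = -15352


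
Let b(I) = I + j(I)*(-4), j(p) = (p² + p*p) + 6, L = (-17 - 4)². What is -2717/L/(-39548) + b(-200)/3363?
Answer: -1861637110787/19550988828 ≈ -95.220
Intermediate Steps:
L = 441 (L = (-21)² = 441)
j(p) = 6 + 2*p² (j(p) = (p² + p²) + 6 = 2*p² + 6 = 6 + 2*p²)
b(I) = -24 + I - 8*I² (b(I) = I + (6 + 2*I²)*(-4) = I + (-24 - 8*I²) = -24 + I - 8*I²)
-2717/L/(-39548) + b(-200)/3363 = -2717/441/(-39548) + (-24 - 200 - 8*(-200)²)/3363 = -2717*1/441*(-1/39548) + (-24 - 200 - 8*40000)*(1/3363) = -2717/441*(-1/39548) + (-24 - 200 - 320000)*(1/3363) = 2717/17440668 - 320224*1/3363 = 2717/17440668 - 320224/3363 = -1861637110787/19550988828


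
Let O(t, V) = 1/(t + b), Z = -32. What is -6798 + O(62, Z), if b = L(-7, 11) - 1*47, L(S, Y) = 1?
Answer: -108767/16 ≈ -6797.9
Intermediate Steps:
b = -46 (b = 1 - 1*47 = 1 - 47 = -46)
O(t, V) = 1/(-46 + t) (O(t, V) = 1/(t - 46) = 1/(-46 + t))
-6798 + O(62, Z) = -6798 + 1/(-46 + 62) = -6798 + 1/16 = -108767/16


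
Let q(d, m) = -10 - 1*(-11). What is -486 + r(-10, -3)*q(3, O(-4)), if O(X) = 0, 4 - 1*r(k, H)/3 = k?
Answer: -444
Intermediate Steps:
r(k, H) = 12 - 3*k
q(d, m) = 1 (q(d, m) = -10 + 11 = 1)
-486 + r(-10, -3)*q(3, O(-4)) = -486 + (12 - 3*(-10))*1 = -486 + (12 + 30)*1 = -486 + 42*1 = -486 + 42 = -444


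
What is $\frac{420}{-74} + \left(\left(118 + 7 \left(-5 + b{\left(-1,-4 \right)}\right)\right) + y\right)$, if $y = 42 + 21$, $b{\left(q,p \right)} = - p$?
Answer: $\frac{6228}{37} \approx 168.32$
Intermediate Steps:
$y = 63$
$\frac{420}{-74} + \left(\left(118 + 7 \left(-5 + b{\left(-1,-4 \right)}\right)\right) + y\right) = \frac{420}{-74} + \left(\left(118 + 7 \left(-5 - -4\right)\right) + 63\right) = 420 \left(- \frac{1}{74}\right) + \left(\left(118 + 7 \left(-5 + 4\right)\right) + 63\right) = - \frac{210}{37} + \left(\left(118 + 7 \left(-1\right)\right) + 63\right) = - \frac{210}{37} + \left(\left(118 - 7\right) + 63\right) = - \frac{210}{37} + \left(111 + 63\right) = - \frac{210}{37} + 174 = \frac{6228}{37}$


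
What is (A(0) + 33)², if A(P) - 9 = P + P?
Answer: 1764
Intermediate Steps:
A(P) = 9 + 2*P (A(P) = 9 + (P + P) = 9 + 2*P)
(A(0) + 33)² = ((9 + 2*0) + 33)² = ((9 + 0) + 33)² = (9 + 33)² = 42² = 1764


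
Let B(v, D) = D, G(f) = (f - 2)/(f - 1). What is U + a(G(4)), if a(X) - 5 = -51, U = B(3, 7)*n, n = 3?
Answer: -25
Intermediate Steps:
G(f) = (-2 + f)/(-1 + f)
U = 21 (U = 7*3 = 21)
a(X) = -46 (a(X) = 5 - 51 = -46)
U + a(G(4)) = 21 - 46 = -25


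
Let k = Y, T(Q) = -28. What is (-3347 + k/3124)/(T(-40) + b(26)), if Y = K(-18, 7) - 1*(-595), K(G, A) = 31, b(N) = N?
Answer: 5227701/3124 ≈ 1673.4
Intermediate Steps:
Y = 626 (Y = 31 - 1*(-595) = 31 + 595 = 626)
k = 626
(-3347 + k/3124)/(T(-40) + b(26)) = (-3347 + 626/3124)/(-28 + 26) = (-3347 + 626*(1/3124))/(-2) = (-3347 + 313/1562)*(-½) = -5227701/1562*(-½) = 5227701/3124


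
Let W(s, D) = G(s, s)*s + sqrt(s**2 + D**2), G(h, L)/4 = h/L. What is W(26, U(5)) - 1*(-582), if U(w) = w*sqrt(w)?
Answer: 686 + 3*sqrt(89) ≈ 714.30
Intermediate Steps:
U(w) = w**(3/2)
G(h, L) = 4*h/L (G(h, L) = 4*(h/L) = 4*h/L)
W(s, D) = sqrt(D**2 + s**2) + 4*s (W(s, D) = (4*s/s)*s + sqrt(s**2 + D**2) = 4*s + sqrt(D**2 + s**2) = sqrt(D**2 + s**2) + 4*s)
W(26, U(5)) - 1*(-582) = (sqrt((5**(3/2))**2 + 26**2) + 4*26) - 1*(-582) = (sqrt((5*sqrt(5))**2 + 676) + 104) + 582 = (sqrt(125 + 676) + 104) + 582 = (sqrt(801) + 104) + 582 = (3*sqrt(89) + 104) + 582 = (104 + 3*sqrt(89)) + 582 = 686 + 3*sqrt(89)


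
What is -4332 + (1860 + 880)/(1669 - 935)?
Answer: -1588474/367 ≈ -4328.3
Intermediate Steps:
-4332 + (1860 + 880)/(1669 - 935) = -4332 + 2740/734 = -4332 + 2740*(1/734) = -4332 + 1370/367 = -1588474/367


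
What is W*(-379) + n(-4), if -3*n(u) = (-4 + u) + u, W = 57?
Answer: -21599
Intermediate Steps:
n(u) = 4/3 - 2*u/3 (n(u) = -((-4 + u) + u)/3 = -(-4 + 2*u)/3 = 4/3 - 2*u/3)
W*(-379) + n(-4) = 57*(-379) + (4/3 - 2/3*(-4)) = -21603 + (4/3 + 8/3) = -21603 + 4 = -21599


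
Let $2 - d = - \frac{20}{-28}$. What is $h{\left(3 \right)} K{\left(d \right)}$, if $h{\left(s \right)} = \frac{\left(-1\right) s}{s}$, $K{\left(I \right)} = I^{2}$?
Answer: $- \frac{81}{49} \approx -1.6531$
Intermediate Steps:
$d = \frac{9}{7}$ ($d = 2 - - \frac{20}{-28} = 2 - \left(-20\right) \left(- \frac{1}{28}\right) = 2 - \frac{5}{7} = \frac{9}{7} \approx 1.2857$)
$h{\left(s \right)} = -1$
$h{\left(3 \right)} K{\left(d \right)} = - \left(\frac{9}{7}\right)^{2} = \left(-1\right) \frac{81}{49} = - \frac{81}{49}$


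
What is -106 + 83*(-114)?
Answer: -9568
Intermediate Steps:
-106 + 83*(-114) = -106 - 9462 = -9568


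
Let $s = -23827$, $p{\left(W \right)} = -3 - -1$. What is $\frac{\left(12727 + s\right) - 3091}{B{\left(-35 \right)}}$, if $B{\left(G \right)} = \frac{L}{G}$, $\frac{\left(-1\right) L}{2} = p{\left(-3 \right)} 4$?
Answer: $\frac{496685}{16} \approx 31043.0$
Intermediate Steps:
$p{\left(W \right)} = -2$ ($p{\left(W \right)} = -3 + 1 = -2$)
$L = 16$ ($L = - 2 \left(\left(-2\right) 4\right) = \left(-2\right) \left(-8\right) = 16$)
$B{\left(G \right)} = \frac{16}{G}$
$\frac{\left(12727 + s\right) - 3091}{B{\left(-35 \right)}} = \frac{\left(12727 - 23827\right) - 3091}{16 \frac{1}{-35}} = \frac{-11100 - 3091}{16 \left(- \frac{1}{35}\right)} = - \frac{14191}{- \frac{16}{35}} = \left(-14191\right) \left(- \frac{35}{16}\right) = \frac{496685}{16}$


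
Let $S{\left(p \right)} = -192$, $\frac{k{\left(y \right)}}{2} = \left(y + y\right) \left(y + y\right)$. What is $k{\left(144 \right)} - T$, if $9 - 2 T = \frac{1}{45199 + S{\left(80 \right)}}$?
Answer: $\frac{7465918685}{45007} \approx 1.6588 \cdot 10^{5}$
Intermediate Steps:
$k{\left(y \right)} = 8 y^{2}$ ($k{\left(y \right)} = 2 \left(y + y\right) \left(y + y\right) = 2 \cdot 2 y 2 y = 2 \cdot 4 y^{2} = 8 y^{2}$)
$T = \frac{202531}{45007}$ ($T = \frac{9}{2} - \frac{1}{2 \left(45199 - 192\right)} = \frac{9}{2} - \frac{1}{2 \cdot 45007} = \frac{9}{2} - \frac{1}{90014} = \frac{202531}{45007} \approx 4.5$)
$k{\left(144 \right)} - T = 8 \cdot 144^{2} - \frac{202531}{45007} = 8 \cdot 20736 - \frac{202531}{45007} = 165888 - \frac{202531}{45007} = \frac{7465918685}{45007}$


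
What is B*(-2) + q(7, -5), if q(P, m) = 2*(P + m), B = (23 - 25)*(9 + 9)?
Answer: 76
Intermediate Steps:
B = -36 (B = -2*18 = -36)
q(P, m) = 2*P + 2*m
B*(-2) + q(7, -5) = -36*(-2) + (2*7 + 2*(-5)) = 72 + (14 - 10) = 72 + 4 = 76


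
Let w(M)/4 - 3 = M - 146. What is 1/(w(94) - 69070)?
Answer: -1/69266 ≈ -1.4437e-5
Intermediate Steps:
w(M) = -572 + 4*M (w(M) = 12 + 4*(M - 146) = 12 + 4*(-146 + M) = 12 + (-584 + 4*M) = -572 + 4*M)
1/(w(94) - 69070) = 1/((-572 + 4*94) - 69070) = 1/((-572 + 376) - 69070) = 1/(-196 - 69070) = 1/(-69266) = -1/69266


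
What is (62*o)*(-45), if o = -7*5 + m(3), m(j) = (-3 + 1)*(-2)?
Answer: 86490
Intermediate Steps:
m(j) = 4 (m(j) = -2*(-2) = 4)
o = -31 (o = -7*5 + 4 = -35 + 4 = -31)
(62*o)*(-45) = (62*(-31))*(-45) = -1922*(-45) = 86490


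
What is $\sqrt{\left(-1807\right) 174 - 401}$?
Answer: $i \sqrt{314819} \approx 561.09 i$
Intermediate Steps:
$\sqrt{\left(-1807\right) 174 - 401} = \sqrt{-314418 - 401} = \sqrt{-314819} = i \sqrt{314819}$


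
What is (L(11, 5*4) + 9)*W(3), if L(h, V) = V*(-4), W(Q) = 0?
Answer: 0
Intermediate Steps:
L(h, V) = -4*V
(L(11, 5*4) + 9)*W(3) = (-20*4 + 9)*0 = (-4*20 + 9)*0 = (-80 + 9)*0 = -71*0 = 0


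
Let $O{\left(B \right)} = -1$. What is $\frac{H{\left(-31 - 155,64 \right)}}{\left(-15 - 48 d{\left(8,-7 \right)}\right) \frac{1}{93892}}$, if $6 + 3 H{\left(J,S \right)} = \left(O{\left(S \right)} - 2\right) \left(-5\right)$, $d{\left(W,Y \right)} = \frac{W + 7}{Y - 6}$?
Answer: $\frac{1220596}{175} \approx 6974.8$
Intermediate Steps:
$d{\left(W,Y \right)} = \frac{7 + W}{-6 + Y}$
$H{\left(J,S \right)} = 3$ ($H{\left(J,S \right)} = -2 + \frac{\left(-1 - 2\right) \left(-5\right)}{3} = -2 + \frac{\left(-3\right) \left(-5\right)}{3} = -2 + \frac{1}{3} \cdot 15 = -2 + 5 = 3$)
$\frac{H{\left(-31 - 155,64 \right)}}{\left(-15 - 48 d{\left(8,-7 \right)}\right) \frac{1}{93892}} = \frac{3}{\left(-15 - 48 \frac{7 + 8}{-6 - 7}\right) \frac{1}{93892}} = \frac{3}{\left(-15 - 48 \frac{1}{-13} \cdot 15\right) \frac{1}{93892}} = \frac{3}{\left(-15 - 48 \left(\left(- \frac{1}{13}\right) 15\right)\right) \frac{1}{93892}} = \frac{3}{\left(-15 - - \frac{720}{13}\right) \frac{1}{93892}} = \frac{3}{\left(-15 + \frac{720}{13}\right) \frac{1}{93892}} = \frac{3}{\frac{525}{13} \cdot \frac{1}{93892}} = \frac{3}{\frac{525}{1220596}} = 3 \cdot \frac{1220596}{525} = \frac{1220596}{175}$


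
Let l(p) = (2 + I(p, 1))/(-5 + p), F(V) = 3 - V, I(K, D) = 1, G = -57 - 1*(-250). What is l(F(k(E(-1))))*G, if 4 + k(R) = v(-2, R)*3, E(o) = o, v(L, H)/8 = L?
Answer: 579/50 ≈ 11.580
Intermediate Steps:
v(L, H) = 8*L
G = 193 (G = -57 + 250 = 193)
k(R) = -52 (k(R) = -4 + (8*(-2))*3 = -4 - 16*3 = -4 - 48 = -52)
l(p) = 3/(-5 + p) (l(p) = (2 + 1)/(-5 + p) = 3/(-5 + p))
l(F(k(E(-1))))*G = (3/(-5 + (3 - 1*(-52))))*193 = (3/(-5 + (3 + 52)))*193 = (3/(-5 + 55))*193 = (3/50)*193 = 579/50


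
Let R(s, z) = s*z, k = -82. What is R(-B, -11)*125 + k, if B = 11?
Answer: 15043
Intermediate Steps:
R(-B, -11)*125 + k = (-1*11*(-11))*125 - 82 = -11*(-11)*125 - 82 = 121*125 - 82 = 15125 - 82 = 15043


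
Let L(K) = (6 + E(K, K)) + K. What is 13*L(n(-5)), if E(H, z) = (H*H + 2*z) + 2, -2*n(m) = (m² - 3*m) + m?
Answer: 13611/4 ≈ 3402.8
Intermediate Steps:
n(m) = m - m²/2 (n(m) = -((m² - 3*m) + m)/2 = -(m² - 2*m)/2 = m - m²/2)
E(H, z) = 2 + H² + 2*z (E(H, z) = (H² + 2*z) + 2 = 2 + H² + 2*z)
L(K) = 8 + K² + 3*K (L(K) = (6 + (2 + K² + 2*K)) + K = (8 + K² + 2*K) + K = 8 + K² + 3*K)
13*L(n(-5)) = 13*(8 + ((½)*(-5)*(2 - 1*(-5)))² + 3*((½)*(-5)*(2 - 1*(-5)))) = 13*(8 + ((½)*(-5)*(2 + 5))² + 3*((½)*(-5)*(2 + 5))) = 13*(8 + ((½)*(-5)*7)² + 3*((½)*(-5)*7)) = 13*(8 + (-35/2)² + 3*(-35/2)) = 13*(8 + 1225/4 - 105/2) = 13*(1047/4) = 13611/4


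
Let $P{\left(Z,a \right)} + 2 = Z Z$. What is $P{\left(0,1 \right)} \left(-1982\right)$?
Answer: $3964$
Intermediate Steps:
$P{\left(Z,a \right)} = -2 + Z^{2}$ ($P{\left(Z,a \right)} = -2 + Z Z = -2 + Z^{2}$)
$P{\left(0,1 \right)} \left(-1982\right) = \left(-2 + 0^{2}\right) \left(-1982\right) = \left(-2 + 0\right) \left(-1982\right) = \left(-2\right) \left(-1982\right) = 3964$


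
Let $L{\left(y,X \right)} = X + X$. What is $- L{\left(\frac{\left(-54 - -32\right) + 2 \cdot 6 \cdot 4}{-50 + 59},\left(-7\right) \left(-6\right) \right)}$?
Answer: $-84$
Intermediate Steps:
$L{\left(y,X \right)} = 2 X$
$- L{\left(\frac{\left(-54 - -32\right) + 2 \cdot 6 \cdot 4}{-50 + 59},\left(-7\right) \left(-6\right) \right)} = - 2 \left(\left(-7\right) \left(-6\right)\right) = - 2 \cdot 42 = \left(-1\right) 84 = -84$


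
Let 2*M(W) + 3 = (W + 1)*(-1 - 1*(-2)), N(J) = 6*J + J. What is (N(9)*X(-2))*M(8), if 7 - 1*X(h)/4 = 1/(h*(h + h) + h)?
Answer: 5166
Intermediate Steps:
N(J) = 7*J
X(h) = 28 - 4/(h + 2*h**2) (X(h) = 28 - 4/(h*(h + h) + h) = 28 - 4/(h*(2*h) + h) = 28 - 4/(2*h**2 + h) = 28 - 4/(h + 2*h**2))
M(W) = -1 + W/2 (M(W) = -3/2 + ((W + 1)*(-1 - 1*(-2)))/2 = -3/2 + ((1 + W)*(-1 + 2))/2 = -3/2 + ((1 + W)*1)/2 = -3/2 + (1 + W)/2 = -3/2 + (1/2 + W/2) = -1 + W/2)
(N(9)*X(-2))*M(8) = ((7*9)*(4*(-1 + 7*(-2) + 14*(-2)**2)/(-2*(1 + 2*(-2)))))*(-1 + (1/2)*8) = (63*(4*(-1/2)*(-1 - 14 + 14*4)/(1 - 4)))*(-1 + 4) = (63*(4*(-1/2)*(-1 - 14 + 56)/(-3)))*3 = (63*(4*(-1/2)*(-1/3)*41))*3 = (63*(82/3))*3 = 1722*3 = 5166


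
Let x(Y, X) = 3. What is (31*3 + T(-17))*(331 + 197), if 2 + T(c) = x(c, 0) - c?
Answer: 58608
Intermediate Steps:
T(c) = 1 - c (T(c) = -2 + (3 - c) = 1 - c)
(31*3 + T(-17))*(331 + 197) = (31*3 + (1 - 1*(-17)))*(331 + 197) = (93 + (1 + 17))*528 = (93 + 18)*528 = 111*528 = 58608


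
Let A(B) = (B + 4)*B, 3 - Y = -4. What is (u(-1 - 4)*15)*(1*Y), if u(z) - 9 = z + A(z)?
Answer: 945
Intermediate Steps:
Y = 7 (Y = 3 - 1*(-4) = 3 + 4 = 7)
A(B) = B*(4 + B) (A(B) = (4 + B)*B = B*(4 + B))
u(z) = 9 + z + z*(4 + z) (u(z) = 9 + (z + z*(4 + z)) = 9 + z + z*(4 + z))
(u(-1 - 4)*15)*(1*Y) = ((9 + (-1 - 4) + (-1 - 4)*(4 + (-1 - 4)))*15)*(1*7) = ((9 - 5 - 5*(4 - 5))*15)*7 = ((9 - 5 - 5*(-1))*15)*7 = ((9 - 5 + 5)*15)*7 = (9*15)*7 = 135*7 = 945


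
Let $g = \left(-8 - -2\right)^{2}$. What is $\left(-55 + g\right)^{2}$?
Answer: $361$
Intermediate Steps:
$g = 36$ ($g = \left(-8 + 2\right)^{2} = \left(-6\right)^{2} = 36$)
$\left(-55 + g\right)^{2} = \left(-55 + 36\right)^{2} = \left(-19\right)^{2} = 361$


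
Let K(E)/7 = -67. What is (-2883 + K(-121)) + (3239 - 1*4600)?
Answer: -4713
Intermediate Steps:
K(E) = -469 (K(E) = 7*(-67) = -469)
(-2883 + K(-121)) + (3239 - 1*4600) = (-2883 - 469) + (3239 - 1*4600) = -3352 + (3239 - 4600) = -3352 - 1361 = -4713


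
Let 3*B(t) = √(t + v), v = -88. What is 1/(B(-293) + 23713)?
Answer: 71139/1686919234 - I*√381/1686919234 ≈ 4.2171e-5 - 1.1571e-8*I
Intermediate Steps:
B(t) = √(-88 + t)/3 (B(t) = √(t - 88)/3 = √(-88 + t)/3)
1/(B(-293) + 23713) = 1/(√(-88 - 293)/3 + 23713) = 1/(√(-381)/3 + 23713) = 1/((I*√381)/3 + 23713) = 1/(I*√381/3 + 23713) = 1/(23713 + I*√381/3)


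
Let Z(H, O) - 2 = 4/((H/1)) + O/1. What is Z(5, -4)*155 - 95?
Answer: -281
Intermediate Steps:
Z(H, O) = 2 + O + 4/H (Z(H, O) = 2 + (4/((H/1)) + O/1) = 2 + (4/((H*1)) + O*1) = 2 + (4/H + O) = 2 + (O + 4/H) = 2 + O + 4/H)
Z(5, -4)*155 - 95 = (2 - 4 + 4/5)*155 - 95 = -6/5*155 - 95 = -186 - 95 = -281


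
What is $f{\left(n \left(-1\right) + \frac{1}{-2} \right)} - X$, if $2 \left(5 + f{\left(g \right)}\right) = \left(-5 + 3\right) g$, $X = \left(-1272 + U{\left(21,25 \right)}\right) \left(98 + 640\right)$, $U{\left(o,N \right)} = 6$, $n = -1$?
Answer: $\frac{1868605}{2} \approx 9.343 \cdot 10^{5}$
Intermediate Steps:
$X = -934308$ ($X = \left(-1272 + 6\right) \left(98 + 640\right) = \left(-1266\right) 738 = -934308$)
$f{\left(g \right)} = -5 - g$ ($f{\left(g \right)} = -5 + \frac{\left(-5 + 3\right) g}{2} = -5 + \frac{\left(-2\right) g}{2} = -5 - g$)
$f{\left(n \left(-1\right) + \frac{1}{-2} \right)} - X = \left(-5 - \left(\left(-1\right) \left(-1\right) + \frac{1}{-2}\right)\right) - -934308 = \left(-5 - \left(1 - \frac{1}{2}\right)\right) + 934308 = \left(-5 - \frac{1}{2}\right) + 934308 = - \frac{11}{2} + 934308 = \frac{1868605}{2}$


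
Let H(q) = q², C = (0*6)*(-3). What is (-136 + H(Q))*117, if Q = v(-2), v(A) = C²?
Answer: -15912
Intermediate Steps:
C = 0 (C = 0*(-3) = 0)
v(A) = 0 (v(A) = 0² = 0)
Q = 0
(-136 + H(Q))*117 = (-136 + 0²)*117 = (-136 + 0)*117 = -136*117 = -15912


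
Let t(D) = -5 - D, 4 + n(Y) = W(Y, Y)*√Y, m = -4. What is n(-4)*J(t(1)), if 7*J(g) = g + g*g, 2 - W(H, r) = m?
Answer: -120/7 + 360*I/7 ≈ -17.143 + 51.429*I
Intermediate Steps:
W(H, r) = 6 (W(H, r) = 2 - 1*(-4) = 2 + 4 = 6)
n(Y) = -4 + 6*√Y
J(g) = g/7 + g²/7 (J(g) = (g + g*g)/7 = (g + g²)/7 = g/7 + g²/7)
n(-4)*J(t(1)) = (-4 + 6*√(-4))*((-5 - 1*1)*(1 + (-5 - 1*1))/7) = (-4 + 6*(2*I))*((-5 - 1)*(1 + (-5 - 1))/7) = (-4 + 12*I)*((⅐)*(-6)*(1 - 6)) = (-4 + 12*I)*((⅐)*(-6)*(-5)) = (-4 + 12*I)*(30/7) = -120/7 + 360*I/7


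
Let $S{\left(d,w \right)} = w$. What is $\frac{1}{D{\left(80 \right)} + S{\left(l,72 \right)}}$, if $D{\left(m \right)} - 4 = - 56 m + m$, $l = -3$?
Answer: $- \frac{1}{4324} \approx -0.00023127$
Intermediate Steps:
$D{\left(m \right)} = 4 - 55 m$ ($D{\left(m \right)} = 4 + \left(- 56 m + m\right) = 4 - 55 m$)
$\frac{1}{D{\left(80 \right)} + S{\left(l,72 \right)}} = \frac{1}{\left(4 - 4400\right) + 72} = \frac{1}{-4396 + 72} = \frac{1}{-4324} = - \frac{1}{4324}$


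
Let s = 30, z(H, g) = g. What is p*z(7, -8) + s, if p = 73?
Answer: -554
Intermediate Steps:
p*z(7, -8) + s = 73*(-8) + 30 = -584 + 30 = -554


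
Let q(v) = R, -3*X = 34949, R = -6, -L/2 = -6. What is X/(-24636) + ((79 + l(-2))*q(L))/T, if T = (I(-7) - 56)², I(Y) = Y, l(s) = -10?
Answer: 1334749/3621492 ≈ 0.36856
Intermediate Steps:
L = 12 (L = -2*(-6) = 12)
X = -34949/3 (X = -⅓*34949 = -34949/3 ≈ -11650.)
q(v) = -6
T = 3969 (T = (-7 - 56)² = (-63)² = 3969)
X/(-24636) + ((79 + l(-2))*q(L))/T = -34949/3/(-24636) + ((79 - 10)*(-6))/3969 = -34949/3*(-1/24636) + (69*(-6))*(1/3969) = 34949/73908 - 414*1/3969 = 34949/73908 - 46/441 = 1334749/3621492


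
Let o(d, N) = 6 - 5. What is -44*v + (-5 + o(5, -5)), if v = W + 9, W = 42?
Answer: -2248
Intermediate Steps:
o(d, N) = 1
v = 51 (v = 42 + 9 = 51)
-44*v + (-5 + o(5, -5)) = -44*51 + (-5 + 1) = -2244 - 4 = -2248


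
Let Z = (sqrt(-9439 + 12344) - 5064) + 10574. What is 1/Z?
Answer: 1102/6071439 - sqrt(2905)/30357195 ≈ 0.00017973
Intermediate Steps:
Z = 5510 + sqrt(2905) (Z = (sqrt(2905) - 5064) + 10574 = (-5064 + sqrt(2905)) + 10574 = 5510 + sqrt(2905) ≈ 5563.9)
1/Z = 1/(5510 + sqrt(2905))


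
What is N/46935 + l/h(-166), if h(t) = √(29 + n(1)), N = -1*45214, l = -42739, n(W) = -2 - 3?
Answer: -45214/46935 - 42739*√6/12 ≈ -8725.0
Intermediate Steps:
n(W) = -5
N = -45214
h(t) = 2*√6 (h(t) = √(29 - 5) = √24 = 2*√6)
N/46935 + l/h(-166) = -45214/46935 - 42739*√6/12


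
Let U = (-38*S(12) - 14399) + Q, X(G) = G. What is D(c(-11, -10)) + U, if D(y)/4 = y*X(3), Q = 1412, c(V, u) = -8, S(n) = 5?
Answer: -13273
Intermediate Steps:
D(y) = 12*y (D(y) = 4*(y*3) = 4*(3*y) = 12*y)
U = -13177 (U = (-38*5 - 14399) + 1412 = (-190 - 14399) + 1412 = -14589 + 1412 = -13177)
D(c(-11, -10)) + U = 12*(-8) - 13177 = -96 - 13177 = -13273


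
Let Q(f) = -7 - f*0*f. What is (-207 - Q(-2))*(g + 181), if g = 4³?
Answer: -49000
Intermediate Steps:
Q(f) = -7 (Q(f) = -7 - 0*f = -7 - 1*0 = -7 + 0 = -7)
g = 64
(-207 - Q(-2))*(g + 181) = (-207 - 1*(-7))*(64 + 181) = (-207 + 7)*245 = -200*245 = -49000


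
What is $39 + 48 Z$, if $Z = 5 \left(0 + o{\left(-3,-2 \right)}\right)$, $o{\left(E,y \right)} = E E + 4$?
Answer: $3159$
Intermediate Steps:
$o{\left(E,y \right)} = 4 + E^{2}$ ($o{\left(E,y \right)} = E^{2} + 4 = 4 + E^{2}$)
$Z = 65$ ($Z = 5 \left(0 + \left(4 + \left(-3\right)^{2}\right)\right) = 5 \left(0 + \left(4 + 9\right)\right) = 5 \left(0 + 13\right) = 5 \cdot 13 = 65$)
$39 + 48 Z = 39 + 48 \cdot 65 = 39 + 3120 = 3159$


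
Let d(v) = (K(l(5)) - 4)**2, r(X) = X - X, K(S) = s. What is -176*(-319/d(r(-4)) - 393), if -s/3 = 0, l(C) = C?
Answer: 72677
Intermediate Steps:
s = 0 (s = -3*0 = 0)
K(S) = 0
r(X) = 0
d(v) = 16 (d(v) = (0 - 4)**2 = (-4)**2 = 16)
-176*(-319/d(r(-4)) - 393) = -176*(-319/16 - 393) = -176*(-6607/16) = 72677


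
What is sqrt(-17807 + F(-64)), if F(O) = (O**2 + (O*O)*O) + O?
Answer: 7*I*sqrt(5631) ≈ 525.28*I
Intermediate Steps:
F(O) = O + O**2 + O**3 (F(O) = (O**2 + O**2*O) + O = (O**2 + O**3) + O = O + O**2 + O**3)
sqrt(-17807 + F(-64)) = sqrt(-17807 - 64*(1 - 64 + (-64)**2)) = sqrt(-17807 - 64*(1 - 64 + 4096)) = sqrt(-17807 - 64*4033) = sqrt(-17807 - 258112) = sqrt(-275919) = 7*I*sqrt(5631)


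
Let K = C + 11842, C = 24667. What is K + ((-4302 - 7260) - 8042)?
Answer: 16905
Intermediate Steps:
K = 36509 (K = 24667 + 11842 = 36509)
K + ((-4302 - 7260) - 8042) = 36509 + ((-4302 - 7260) - 8042) = 36509 + (-11562 - 8042) = 36509 - 19604 = 16905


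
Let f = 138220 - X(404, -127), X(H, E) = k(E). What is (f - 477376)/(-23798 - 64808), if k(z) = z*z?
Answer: 50755/12658 ≈ 4.0097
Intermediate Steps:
k(z) = z**2
X(H, E) = E**2
f = 122091 (f = 138220 - 1*(-127)**2 = 138220 - 1*16129 = 138220 - 16129 = 122091)
(f - 477376)/(-23798 - 64808) = (122091 - 477376)/(-23798 - 64808) = -355285/(-88606) = -355285*(-1/88606) = 50755/12658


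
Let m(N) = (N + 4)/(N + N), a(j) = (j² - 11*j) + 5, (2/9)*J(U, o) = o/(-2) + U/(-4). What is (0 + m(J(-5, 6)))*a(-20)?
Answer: 19375/126 ≈ 153.77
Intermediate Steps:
J(U, o) = -9*o/4 - 9*U/8 (J(U, o) = 9*(o/(-2) + U/(-4))/2 = 9*(o*(-½) + U*(-¼))/2 = 9*(-o/2 - U/4)/2 = -9*o/4 - 9*U/8)
a(j) = 5 + j² - 11*j
m(N) = (4 + N)/(2*N) (m(N) = (4 + N)/((2*N)) = (4 + N)*(1/(2*N)) = (4 + N)/(2*N))
(0 + m(J(-5, 6)))*a(-20) = (0 + (4 + (-9/4*6 - 9/8*(-5)))/(2*(-9/4*6 - 9/8*(-5))))*(5 + (-20)² - 11*(-20)) = (0 + (4 + (-27/2 + 45/8))/(2*(-27/2 + 45/8)))*(5 + 400 + 220) = (0 + (4 - 63/8)/(2*(-63/8)))*625 = (0 + (½)*(-8/63)*(-31/8))*625 = (0 + 31/126)*625 = (31/126)*625 = 19375/126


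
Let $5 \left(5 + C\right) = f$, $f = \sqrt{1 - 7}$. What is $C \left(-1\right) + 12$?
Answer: $17 - \frac{i \sqrt{6}}{5} \approx 17.0 - 0.4899 i$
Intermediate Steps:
$f = i \sqrt{6}$ ($f = \sqrt{-6} = i \sqrt{6} \approx 2.4495 i$)
$C = -5 + \frac{i \sqrt{6}}{5} \approx -5.0 + 0.4899 i$
$C \left(-1\right) + 12 = \left(-5 + \frac{i \sqrt{6}}{5}\right) \left(-1\right) + 12 = \left(5 - \frac{i \sqrt{6}}{5}\right) + 12 = 17 - \frac{i \sqrt{6}}{5}$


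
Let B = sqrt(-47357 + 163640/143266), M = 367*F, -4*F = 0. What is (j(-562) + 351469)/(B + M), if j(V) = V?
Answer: -116969*I*sqrt(242996482718913)/1130747387 ≈ -1612.5*I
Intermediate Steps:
F = 0 (F = -1/4*0 = 0)
M = 0 (M = 367*0 = 0)
B = I*sqrt(242996482718913)/71633 (B = sqrt(-47357 + 163640*(1/143266)) = sqrt(-47357 + 81820/71633) = sqrt(-3392242161/71633) = I*sqrt(242996482718913)/71633 ≈ 217.61*I)
(j(-562) + 351469)/(B + M) = (-562 + 351469)/(I*sqrt(242996482718913)/71633 + 0) = 350907/((I*sqrt(242996482718913)/71633)) = 350907*(-I*sqrt(242996482718913)/3392242161) = -116969*I*sqrt(242996482718913)/1130747387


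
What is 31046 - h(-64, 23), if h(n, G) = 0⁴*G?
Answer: 31046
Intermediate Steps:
h(n, G) = 0 (h(n, G) = 0*G = 0)
31046 - h(-64, 23) = 31046 - 1*0 = 31046 + 0 = 31046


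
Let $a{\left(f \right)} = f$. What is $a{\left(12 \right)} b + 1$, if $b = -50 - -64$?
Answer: $169$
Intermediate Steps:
$b = 14$ ($b = -50 + 64 = 14$)
$a{\left(12 \right)} b + 1 = 12 \cdot 14 + 1 = 168 + 1 = 169$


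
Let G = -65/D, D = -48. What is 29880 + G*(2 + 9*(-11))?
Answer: 1427935/48 ≈ 29749.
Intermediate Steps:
G = 65/48 (G = -65/(-48) = -65*(-1/48) = 65/48 ≈ 1.3542)
29880 + G*(2 + 9*(-11)) = 29880 + 65*(2 + 9*(-11))/48 = 29880 + 65*(2 - 99)/48 = 29880 + (65/48)*(-97) = 29880 - 6305/48 = 1427935/48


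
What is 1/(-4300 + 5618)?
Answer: 1/1318 ≈ 0.00075873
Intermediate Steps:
1/(-4300 + 5618) = 1/1318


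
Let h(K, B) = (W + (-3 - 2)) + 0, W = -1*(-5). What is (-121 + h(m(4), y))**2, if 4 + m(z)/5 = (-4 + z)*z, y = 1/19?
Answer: 14641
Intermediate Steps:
W = 5
y = 1/19 ≈ 0.052632
m(z) = -20 + 5*z*(-4 + z) (m(z) = -20 + 5*((-4 + z)*z) = -20 + 5*(z*(-4 + z)) = -20 + 5*z*(-4 + z))
h(K, B) = 0 (h(K, B) = (5 + (-3 - 2)) + 0 = (5 - 5) + 0 = 0 + 0 = 0)
(-121 + h(m(4), y))**2 = (-121 + 0)**2 = (-121)**2 = 14641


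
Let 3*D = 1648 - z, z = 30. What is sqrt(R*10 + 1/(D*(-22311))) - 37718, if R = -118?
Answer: -37718 + I*sqrt(170857719297253146)/12033066 ≈ -37718.0 + 34.351*I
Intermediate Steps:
D = 1618/3 (D = (1648 - 1*30)/3 = (1648 - 30)/3 = (1/3)*1618 = 1618/3 ≈ 539.33)
sqrt(R*10 + 1/(D*(-22311))) - 37718 = sqrt(-118*10 + 1/((1618/3)*(-22311))) - 37718 = sqrt(-1180 + (3/1618)*(-1/22311)) - 37718 = sqrt(-1180 - 1/12033066) - 37718 = sqrt(-14199017881/12033066) - 37718 = I*sqrt(170857719297253146)/12033066 - 37718 = -37718 + I*sqrt(170857719297253146)/12033066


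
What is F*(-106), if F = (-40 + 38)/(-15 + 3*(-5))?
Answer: -106/15 ≈ -7.0667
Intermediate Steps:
F = 1/15 (F = -2/(-15 - 15) = -2/(-30) = -2*(-1/30) = 1/15 ≈ 0.066667)
F*(-106) = (1/15)*(-106) = -106/15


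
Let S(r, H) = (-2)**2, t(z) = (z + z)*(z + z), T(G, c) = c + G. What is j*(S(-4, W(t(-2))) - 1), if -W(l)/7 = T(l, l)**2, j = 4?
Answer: 12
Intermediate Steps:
T(G, c) = G + c
t(z) = 4*z**2 (t(z) = (2*z)*(2*z) = 4*z**2)
W(l) = -28*l**2 (W(l) = -7*(l + l)**2 = -7*4*l**2 = -28*l**2)
S(r, H) = 4
j*(S(-4, W(t(-2))) - 1) = 4*(4 - 1) = 4*3 = 12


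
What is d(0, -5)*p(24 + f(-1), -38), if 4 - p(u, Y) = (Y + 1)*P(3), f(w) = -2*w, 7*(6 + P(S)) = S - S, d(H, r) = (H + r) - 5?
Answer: 2180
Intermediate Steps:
d(H, r) = -5 + H + r
P(S) = -6 (P(S) = -6 + (S - S)/7 = -6 + (1/7)*0 = -6 + 0 = -6)
p(u, Y) = 10 + 6*Y (p(u, Y) = 4 - (Y + 1)*(-6) = 4 - (1 + Y)*(-6) = 4 - (-6 - 6*Y) = 4 + (6 + 6*Y) = 10 + 6*Y)
d(0, -5)*p(24 + f(-1), -38) = (-5 + 0 - 5)*(10 + 6*(-38)) = -10*(10 - 228) = -10*(-218) = 2180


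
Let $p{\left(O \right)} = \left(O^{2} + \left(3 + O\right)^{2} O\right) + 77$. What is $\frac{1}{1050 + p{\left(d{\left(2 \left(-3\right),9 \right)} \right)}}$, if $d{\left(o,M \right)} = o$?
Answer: $\frac{1}{1109} \approx 0.00090171$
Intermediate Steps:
$p{\left(O \right)} = 77 + O^{2} + O \left(3 + O\right)^{2}$ ($p{\left(O \right)} = \left(O^{2} + O \left(3 + O\right)^{2}\right) + 77 = 77 + O^{2} + O \left(3 + O\right)^{2}$)
$\frac{1}{1050 + p{\left(d{\left(2 \left(-3\right),9 \right)} \right)}} = \frac{1}{1050 + \left(77 + \left(2 \left(-3\right)\right)^{2} + 2 \left(-3\right) \left(3 + 2 \left(-3\right)\right)^{2}\right)} = \frac{1}{1050 + \left(77 + \left(-6\right)^{2} - 6 \left(3 - 6\right)^{2}\right)} = \frac{1}{1050 + \left(77 + 36 - 6 \left(-3\right)^{2}\right)} = \frac{1}{1050 + \left(77 + 36 - 54\right)} = \frac{1}{1050 + 59} = \frac{1}{1109}$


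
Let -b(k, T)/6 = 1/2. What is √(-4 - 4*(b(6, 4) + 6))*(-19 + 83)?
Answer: 256*I ≈ 256.0*I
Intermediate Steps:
b(k, T) = -3 (b(k, T) = -6/2 = -6*½ = -3)
√(-4 - 4*(b(6, 4) + 6))*(-19 + 83) = √(-4 - 4*(-3 + 6))*(-19 + 83) = √(-4 - 4*3)*64 = √(-4 - 12)*64 = √(-16)*64 = (4*I)*64 = 256*I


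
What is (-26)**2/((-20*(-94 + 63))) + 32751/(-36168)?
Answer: 345329/1868680 ≈ 0.18480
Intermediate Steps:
(-26)**2/((-20*(-94 + 63))) + 32751/(-36168) = 676/((-20*(-31))) + 32751*(-1/36168) = 676/620 - 10917/12056 = 676*(1/620) - 10917/12056 = 169/155 - 10917/12056 = 345329/1868680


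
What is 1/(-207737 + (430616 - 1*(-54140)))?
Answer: 1/277019 ≈ 3.6099e-6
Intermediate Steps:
1/(-207737 + (430616 - 1*(-54140))) = 1/(-207737 + (430616 + 54140)) = 1/(-207737 + 484756) = 1/277019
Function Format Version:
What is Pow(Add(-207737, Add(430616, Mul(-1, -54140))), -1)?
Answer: Rational(1, 277019) ≈ 3.6099e-6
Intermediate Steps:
Pow(Add(-207737, Add(430616, Mul(-1, -54140))), -1) = Pow(Add(-207737, Add(430616, 54140)), -1) = Pow(Add(-207737, 484756), -1) = Pow(277019, -1) = Rational(1, 277019)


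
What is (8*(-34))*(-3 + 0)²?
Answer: -2448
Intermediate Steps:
(8*(-34))*(-3 + 0)² = -272*(-3)² = -272*9 = -2448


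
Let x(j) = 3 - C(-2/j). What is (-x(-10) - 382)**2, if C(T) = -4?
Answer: 151321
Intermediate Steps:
x(j) = 7 (x(j) = 3 - 1*(-4) = 3 + 4 = 7)
(-x(-10) - 382)**2 = (-1*7 - 382)**2 = (-7 - 382)**2 = (-389)**2 = 151321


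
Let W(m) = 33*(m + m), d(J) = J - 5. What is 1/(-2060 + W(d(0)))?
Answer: -1/2390 ≈ -0.00041841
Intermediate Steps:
d(J) = -5 + J
W(m) = 66*m (W(m) = 33*(2*m) = 66*m)
1/(-2060 + W(d(0))) = 1/(-2060 + 66*(-5 + 0)) = 1/(-2060 + 66*(-5)) = 1/(-2060 - 330) = 1/(-2390) = -1/2390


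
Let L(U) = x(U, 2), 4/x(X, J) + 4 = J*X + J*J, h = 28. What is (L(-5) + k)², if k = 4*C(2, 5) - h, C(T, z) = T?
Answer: 10404/25 ≈ 416.16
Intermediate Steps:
x(X, J) = 4/(-4 + J² + J*X) (x(X, J) = 4/(-4 + (J*X + J*J)) = 4/(-4 + (J*X + J²)) = 4/(-4 + (J² + J*X)) = 4/(-4 + J² + J*X))
k = -20 (k = 4*2 - 1*28 = 8 - 28 = -20)
L(U) = 2/U (L(U) = 4/(-4 + 2² + 2*U) = 4/(-4 + 4 + 2*U) = 4/((2*U)) = 4*(1/(2*U)) = 2/U)
(L(-5) + k)² = (2/(-5) - 20)² = (2*(-⅕) - 20)² = (-⅖ - 20)² = (-102/5)² = 10404/25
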